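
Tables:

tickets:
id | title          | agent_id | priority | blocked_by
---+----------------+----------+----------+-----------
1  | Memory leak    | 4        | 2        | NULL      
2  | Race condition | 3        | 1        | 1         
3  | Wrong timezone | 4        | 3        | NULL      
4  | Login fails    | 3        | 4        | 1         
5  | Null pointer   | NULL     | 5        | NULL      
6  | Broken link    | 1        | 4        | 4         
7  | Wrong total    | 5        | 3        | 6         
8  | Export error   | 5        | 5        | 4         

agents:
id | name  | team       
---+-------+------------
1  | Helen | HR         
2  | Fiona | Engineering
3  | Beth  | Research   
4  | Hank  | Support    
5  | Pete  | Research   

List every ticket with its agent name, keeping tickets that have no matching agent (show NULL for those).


LEFT JOIN keeps every row from tickets (the left table); where agent_id has no match in agents, the agent columns become NULL. Walk through each ticket:
  - ticket 1 (Memory leak): agent_id=4 -> matches Hank
  - ticket 2 (Race condition): agent_id=3 -> matches Beth
  - ticket 3 (Wrong timezone): agent_id=4 -> matches Hank
  - ticket 4 (Login fails): agent_id=3 -> matches Beth
  - ticket 5 (Null pointer): agent_id=NULL, no match -> kept with NULL
  - ticket 6 (Broken link): agent_id=1 -> matches Helen
  - ticket 7 (Wrong total): agent_id=5 -> matches Pete
  - ticket 8 (Export error): agent_id=5 -> matches Pete
All 8 rows appear; 1 has NULL agent.

SQL:
SELECT a.title, b.name AS agent
FROM tickets a
LEFT JOIN agents b ON a.agent_id = b.id

Result:
title          | agent
---------------+------
Memory leak    | Hank 
Race condition | Beth 
Wrong timezone | Hank 
Login fails    | Beth 
Null pointer   | NULL 
Broken link    | Helen
Wrong total    | Pete 
Export error   | Pete 


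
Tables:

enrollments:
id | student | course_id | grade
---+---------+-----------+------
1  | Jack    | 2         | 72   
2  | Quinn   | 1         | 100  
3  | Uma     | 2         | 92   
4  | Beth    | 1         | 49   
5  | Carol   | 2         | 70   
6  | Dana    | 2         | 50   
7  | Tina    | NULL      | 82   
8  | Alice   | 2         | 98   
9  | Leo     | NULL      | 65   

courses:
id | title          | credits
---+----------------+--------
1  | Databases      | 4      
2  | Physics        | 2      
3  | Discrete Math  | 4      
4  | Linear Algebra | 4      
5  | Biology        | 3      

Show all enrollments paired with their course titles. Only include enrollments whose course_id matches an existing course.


INNER JOIN keeps only enrollments rows whose course_id matches an id in courses. Walk through each enrollment:
  - enrollment 1 (Jack): course_id=2 -> matches Physics
  - enrollment 2 (Quinn): course_id=1 -> matches Databases
  - enrollment 3 (Uma): course_id=2 -> matches Physics
  - enrollment 4 (Beth): course_id=1 -> matches Databases
  - enrollment 5 (Carol): course_id=2 -> matches Physics
  - enrollment 6 (Dana): course_id=2 -> matches Physics
  - enrollment 7 (Tina): course_id=NULL, no match -> dropped
  - enrollment 8 (Alice): course_id=2 -> matches Physics
  - enrollment 9 (Leo): course_id=NULL, no match -> dropped
So 2 of 9 rows are dropped.

SQL:
SELECT a.student, b.title AS course
FROM enrollments a
INNER JOIN courses b ON a.course_id = b.id

Result:
student | course   
--------+----------
Jack    | Physics  
Quinn   | Databases
Uma     | Physics  
Beth    | Databases
Carol   | Physics  
Dana    | Physics  
Alice   | Physics  


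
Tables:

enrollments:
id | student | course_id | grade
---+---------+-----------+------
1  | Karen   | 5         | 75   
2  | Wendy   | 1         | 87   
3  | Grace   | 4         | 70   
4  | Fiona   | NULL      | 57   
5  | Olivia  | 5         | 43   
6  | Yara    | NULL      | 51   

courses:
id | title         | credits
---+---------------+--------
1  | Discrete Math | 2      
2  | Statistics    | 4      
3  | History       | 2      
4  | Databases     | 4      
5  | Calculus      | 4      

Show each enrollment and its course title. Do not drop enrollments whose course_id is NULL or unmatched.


LEFT JOIN keeps every row from enrollments (the left table); where course_id has no match in courses, the course columns become NULL. Walk through each enrollment:
  - enrollment 1 (Karen): course_id=5 -> matches Calculus
  - enrollment 2 (Wendy): course_id=1 -> matches Discrete Math
  - enrollment 3 (Grace): course_id=4 -> matches Databases
  - enrollment 4 (Fiona): course_id=NULL, no match -> kept with NULL
  - enrollment 5 (Olivia): course_id=5 -> matches Calculus
  - enrollment 6 (Yara): course_id=NULL, no match -> kept with NULL
All 6 rows appear; 2 have NULL course.

SQL:
SELECT a.student, b.title AS course
FROM enrollments a
LEFT JOIN courses b ON a.course_id = b.id

Result:
student | course       
--------+--------------
Karen   | Calculus     
Wendy   | Discrete Math
Grace   | Databases    
Fiona   | NULL         
Olivia  | Calculus     
Yara    | NULL         


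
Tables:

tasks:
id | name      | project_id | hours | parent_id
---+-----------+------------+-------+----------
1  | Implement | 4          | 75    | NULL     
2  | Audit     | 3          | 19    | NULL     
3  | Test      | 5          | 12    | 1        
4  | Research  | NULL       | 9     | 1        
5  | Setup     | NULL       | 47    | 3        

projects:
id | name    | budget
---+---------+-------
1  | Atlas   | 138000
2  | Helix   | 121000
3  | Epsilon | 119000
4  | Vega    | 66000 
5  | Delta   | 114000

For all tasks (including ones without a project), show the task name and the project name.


LEFT JOIN keeps every row from tasks (the left table); where project_id has no match in projects, the project columns become NULL. Walk through each task:
  - task 1 (Implement): project_id=4 -> matches Vega
  - task 2 (Audit): project_id=3 -> matches Epsilon
  - task 3 (Test): project_id=5 -> matches Delta
  - task 4 (Research): project_id=NULL, no match -> kept with NULL
  - task 5 (Setup): project_id=NULL, no match -> kept with NULL
All 5 rows appear; 2 have NULL project.

SQL:
SELECT a.name, b.name AS project
FROM tasks a
LEFT JOIN projects b ON a.project_id = b.id

Result:
name      | project
----------+--------
Implement | Vega   
Audit     | Epsilon
Test      | Delta  
Research  | NULL   
Setup     | NULL   


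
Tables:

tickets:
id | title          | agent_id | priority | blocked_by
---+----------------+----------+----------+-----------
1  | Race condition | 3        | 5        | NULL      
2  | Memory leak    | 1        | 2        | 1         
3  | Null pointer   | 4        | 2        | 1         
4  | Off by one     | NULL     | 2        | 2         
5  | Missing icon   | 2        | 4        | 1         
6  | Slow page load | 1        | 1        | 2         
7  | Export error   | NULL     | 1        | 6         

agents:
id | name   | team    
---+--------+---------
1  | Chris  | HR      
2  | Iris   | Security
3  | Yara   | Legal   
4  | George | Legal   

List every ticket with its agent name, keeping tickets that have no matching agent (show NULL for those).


LEFT JOIN keeps every row from tickets (the left table); where agent_id has no match in agents, the agent columns become NULL. Walk through each ticket:
  - ticket 1 (Race condition): agent_id=3 -> matches Yara
  - ticket 2 (Memory leak): agent_id=1 -> matches Chris
  - ticket 3 (Null pointer): agent_id=4 -> matches George
  - ticket 4 (Off by one): agent_id=NULL, no match -> kept with NULL
  - ticket 5 (Missing icon): agent_id=2 -> matches Iris
  - ticket 6 (Slow page load): agent_id=1 -> matches Chris
  - ticket 7 (Export error): agent_id=NULL, no match -> kept with NULL
All 7 rows appear; 2 have NULL agent.

SQL:
SELECT a.title, b.name AS agent
FROM tickets a
LEFT JOIN agents b ON a.agent_id = b.id

Result:
title          | agent 
---------------+-------
Race condition | Yara  
Memory leak    | Chris 
Null pointer   | George
Off by one     | NULL  
Missing icon   | Iris  
Slow page load | Chris 
Export error   | NULL  


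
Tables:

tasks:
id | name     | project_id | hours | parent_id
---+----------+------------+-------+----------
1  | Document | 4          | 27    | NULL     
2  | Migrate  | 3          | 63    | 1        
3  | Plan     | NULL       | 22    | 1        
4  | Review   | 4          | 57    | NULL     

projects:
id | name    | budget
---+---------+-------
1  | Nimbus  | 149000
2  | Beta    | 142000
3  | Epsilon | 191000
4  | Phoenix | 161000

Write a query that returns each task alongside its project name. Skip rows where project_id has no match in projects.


INNER JOIN keeps only tasks rows whose project_id matches an id in projects. Walk through each task:
  - task 1 (Document): project_id=4 -> matches Phoenix
  - task 2 (Migrate): project_id=3 -> matches Epsilon
  - task 3 (Plan): project_id=NULL, no match -> dropped
  - task 4 (Review): project_id=4 -> matches Phoenix
So 1 of 4 rows is dropped.

SQL:
SELECT a.name, b.name AS project
FROM tasks a
INNER JOIN projects b ON a.project_id = b.id

Result:
name     | project
---------+--------
Document | Phoenix
Migrate  | Epsilon
Review   | Phoenix


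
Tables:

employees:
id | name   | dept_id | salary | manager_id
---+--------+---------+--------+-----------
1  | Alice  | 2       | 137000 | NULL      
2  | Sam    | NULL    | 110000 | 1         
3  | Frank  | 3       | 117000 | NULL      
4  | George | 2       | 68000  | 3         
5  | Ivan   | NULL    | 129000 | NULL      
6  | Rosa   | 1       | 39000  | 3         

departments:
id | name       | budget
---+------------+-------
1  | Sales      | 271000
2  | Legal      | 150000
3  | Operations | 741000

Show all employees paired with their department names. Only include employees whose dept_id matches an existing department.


INNER JOIN keeps only employees rows whose dept_id matches an id in departments. Walk through each employee:
  - employee 1 (Alice): dept_id=2 -> matches Legal
  - employee 2 (Sam): dept_id=NULL, no match -> dropped
  - employee 3 (Frank): dept_id=3 -> matches Operations
  - employee 4 (George): dept_id=2 -> matches Legal
  - employee 5 (Ivan): dept_id=NULL, no match -> dropped
  - employee 6 (Rosa): dept_id=1 -> matches Sales
So 2 of 6 rows are dropped.

SQL:
SELECT a.name, b.name AS department
FROM employees a
INNER JOIN departments b ON a.dept_id = b.id

Result:
name   | department
-------+-----------
Alice  | Legal     
Frank  | Operations
George | Legal     
Rosa   | Sales     


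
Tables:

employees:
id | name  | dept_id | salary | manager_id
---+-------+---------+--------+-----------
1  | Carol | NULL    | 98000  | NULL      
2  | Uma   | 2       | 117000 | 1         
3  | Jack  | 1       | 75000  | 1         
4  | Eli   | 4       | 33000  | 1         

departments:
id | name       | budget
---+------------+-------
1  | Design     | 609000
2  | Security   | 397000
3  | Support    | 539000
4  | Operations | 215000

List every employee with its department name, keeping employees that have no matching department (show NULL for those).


LEFT JOIN keeps every row from employees (the left table); where dept_id has no match in departments, the department columns become NULL. Walk through each employee:
  - employee 1 (Carol): dept_id=NULL, no match -> kept with NULL
  - employee 2 (Uma): dept_id=2 -> matches Security
  - employee 3 (Jack): dept_id=1 -> matches Design
  - employee 4 (Eli): dept_id=4 -> matches Operations
All 4 rows appear; 1 has NULL department.

SQL:
SELECT a.name, b.name AS department
FROM employees a
LEFT JOIN departments b ON a.dept_id = b.id

Result:
name  | department
------+-----------
Carol | NULL      
Uma   | Security  
Jack  | Design    
Eli   | Operations


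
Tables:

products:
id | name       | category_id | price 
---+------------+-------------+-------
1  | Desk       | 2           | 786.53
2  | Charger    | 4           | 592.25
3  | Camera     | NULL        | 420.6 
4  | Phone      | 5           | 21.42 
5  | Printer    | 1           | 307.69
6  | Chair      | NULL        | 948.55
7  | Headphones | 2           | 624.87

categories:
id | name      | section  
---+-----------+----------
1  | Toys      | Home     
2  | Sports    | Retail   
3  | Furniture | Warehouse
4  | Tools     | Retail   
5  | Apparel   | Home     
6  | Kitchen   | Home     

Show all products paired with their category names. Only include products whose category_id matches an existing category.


INNER JOIN keeps only products rows whose category_id matches an id in categories. Walk through each product:
  - product 1 (Desk): category_id=2 -> matches Sports
  - product 2 (Charger): category_id=4 -> matches Tools
  - product 3 (Camera): category_id=NULL, no match -> dropped
  - product 4 (Phone): category_id=5 -> matches Apparel
  - product 5 (Printer): category_id=1 -> matches Toys
  - product 6 (Chair): category_id=NULL, no match -> dropped
  - product 7 (Headphones): category_id=2 -> matches Sports
So 2 of 7 rows are dropped.

SQL:
SELECT a.name, b.name AS category
FROM products a
INNER JOIN categories b ON a.category_id = b.id

Result:
name       | category
-----------+---------
Desk       | Sports  
Charger    | Tools   
Phone      | Apparel 
Printer    | Toys    
Headphones | Sports  


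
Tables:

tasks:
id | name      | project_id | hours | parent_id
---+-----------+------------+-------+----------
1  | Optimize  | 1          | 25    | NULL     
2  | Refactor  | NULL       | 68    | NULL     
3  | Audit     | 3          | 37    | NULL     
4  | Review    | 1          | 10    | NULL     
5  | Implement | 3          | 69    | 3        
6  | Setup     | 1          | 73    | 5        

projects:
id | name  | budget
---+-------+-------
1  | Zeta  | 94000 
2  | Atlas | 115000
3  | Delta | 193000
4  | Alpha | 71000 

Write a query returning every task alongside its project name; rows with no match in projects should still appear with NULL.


LEFT JOIN keeps every row from tasks (the left table); where project_id has no match in projects, the project columns become NULL. Walk through each task:
  - task 1 (Optimize): project_id=1 -> matches Zeta
  - task 2 (Refactor): project_id=NULL, no match -> kept with NULL
  - task 3 (Audit): project_id=3 -> matches Delta
  - task 4 (Review): project_id=1 -> matches Zeta
  - task 5 (Implement): project_id=3 -> matches Delta
  - task 6 (Setup): project_id=1 -> matches Zeta
All 6 rows appear; 1 has NULL project.

SQL:
SELECT a.name, b.name AS project
FROM tasks a
LEFT JOIN projects b ON a.project_id = b.id

Result:
name      | project
----------+--------
Optimize  | Zeta   
Refactor  | NULL   
Audit     | Delta  
Review    | Zeta   
Implement | Delta  
Setup     | Zeta   


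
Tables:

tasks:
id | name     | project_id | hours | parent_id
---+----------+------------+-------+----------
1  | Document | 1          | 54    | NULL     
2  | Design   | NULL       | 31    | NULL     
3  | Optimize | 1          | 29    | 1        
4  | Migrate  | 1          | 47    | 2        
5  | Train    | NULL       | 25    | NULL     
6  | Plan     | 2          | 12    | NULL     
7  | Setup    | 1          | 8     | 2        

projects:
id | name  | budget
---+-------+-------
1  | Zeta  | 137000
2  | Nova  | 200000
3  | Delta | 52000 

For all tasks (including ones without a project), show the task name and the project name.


LEFT JOIN keeps every row from tasks (the left table); where project_id has no match in projects, the project columns become NULL. Walk through each task:
  - task 1 (Document): project_id=1 -> matches Zeta
  - task 2 (Design): project_id=NULL, no match -> kept with NULL
  - task 3 (Optimize): project_id=1 -> matches Zeta
  - task 4 (Migrate): project_id=1 -> matches Zeta
  - task 5 (Train): project_id=NULL, no match -> kept with NULL
  - task 6 (Plan): project_id=2 -> matches Nova
  - task 7 (Setup): project_id=1 -> matches Zeta
All 7 rows appear; 2 have NULL project.

SQL:
SELECT a.name, b.name AS project
FROM tasks a
LEFT JOIN projects b ON a.project_id = b.id

Result:
name     | project
---------+--------
Document | Zeta   
Design   | NULL   
Optimize | Zeta   
Migrate  | Zeta   
Train    | NULL   
Plan     | Nova   
Setup    | Zeta   


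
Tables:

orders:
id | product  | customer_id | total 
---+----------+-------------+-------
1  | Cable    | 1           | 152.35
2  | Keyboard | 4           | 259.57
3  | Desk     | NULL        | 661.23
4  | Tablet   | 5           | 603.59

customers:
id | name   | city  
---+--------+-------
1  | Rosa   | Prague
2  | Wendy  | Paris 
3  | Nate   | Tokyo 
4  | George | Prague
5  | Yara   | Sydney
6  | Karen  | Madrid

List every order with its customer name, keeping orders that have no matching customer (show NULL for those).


LEFT JOIN keeps every row from orders (the left table); where customer_id has no match in customers, the customer columns become NULL. Walk through each order:
  - order 1 (Cable): customer_id=1 -> matches Rosa
  - order 2 (Keyboard): customer_id=4 -> matches George
  - order 3 (Desk): customer_id=NULL, no match -> kept with NULL
  - order 4 (Tablet): customer_id=5 -> matches Yara
All 4 rows appear; 1 has NULL customer.

SQL:
SELECT a.product, b.name AS customer
FROM orders a
LEFT JOIN customers b ON a.customer_id = b.id

Result:
product  | customer
---------+---------
Cable    | Rosa    
Keyboard | George  
Desk     | NULL    
Tablet   | Yara    


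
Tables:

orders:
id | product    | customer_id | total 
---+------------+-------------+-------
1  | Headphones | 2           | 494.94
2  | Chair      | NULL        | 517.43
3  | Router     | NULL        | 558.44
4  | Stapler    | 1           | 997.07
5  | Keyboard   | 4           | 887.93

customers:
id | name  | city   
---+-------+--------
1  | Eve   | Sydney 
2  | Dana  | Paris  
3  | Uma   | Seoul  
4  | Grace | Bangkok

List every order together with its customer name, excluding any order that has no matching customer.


INNER JOIN keeps only orders rows whose customer_id matches an id in customers. Walk through each order:
  - order 1 (Headphones): customer_id=2 -> matches Dana
  - order 2 (Chair): customer_id=NULL, no match -> dropped
  - order 3 (Router): customer_id=NULL, no match -> dropped
  - order 4 (Stapler): customer_id=1 -> matches Eve
  - order 5 (Keyboard): customer_id=4 -> matches Grace
So 2 of 5 rows are dropped.

SQL:
SELECT a.product, b.name AS customer
FROM orders a
INNER JOIN customers b ON a.customer_id = b.id

Result:
product    | customer
-----------+---------
Headphones | Dana    
Stapler    | Eve     
Keyboard   | Grace   


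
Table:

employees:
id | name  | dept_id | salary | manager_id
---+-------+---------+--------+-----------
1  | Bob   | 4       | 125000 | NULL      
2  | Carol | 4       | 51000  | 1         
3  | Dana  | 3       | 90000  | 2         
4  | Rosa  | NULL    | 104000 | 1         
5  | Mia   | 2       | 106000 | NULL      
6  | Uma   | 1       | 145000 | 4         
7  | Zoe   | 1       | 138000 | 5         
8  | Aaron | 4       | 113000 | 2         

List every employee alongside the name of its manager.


This is a self-join: employees is joined to a second copy of itself, matching each row's manager_id to another row's id. Use LEFT JOIN so rows with manager_id=NULL are kept.
  - employee 1 (Bob): manager_id=NULL -> NULL
  - employee 2 (Carol): manager_id=1 -> Bob
  - employee 3 (Dana): manager_id=2 -> Carol
  - employee 4 (Rosa): manager_id=1 -> Bob
  - employee 5 (Mia): manager_id=NULL -> NULL
  - employee 6 (Uma): manager_id=4 -> Rosa
  - employee 7 (Zoe): manager_id=5 -> Mia
  - employee 8 (Aaron): manager_id=2 -> Carol

SQL:
SELECT a.name AS item, b.name AS manager
FROM employees a
LEFT JOIN employees b ON a.manager_id = b.id

Result:
item  | manager
------+--------
Bob   | NULL   
Carol | Bob    
Dana  | Carol  
Rosa  | Bob    
Mia   | NULL   
Uma   | Rosa   
Zoe   | Mia    
Aaron | Carol  


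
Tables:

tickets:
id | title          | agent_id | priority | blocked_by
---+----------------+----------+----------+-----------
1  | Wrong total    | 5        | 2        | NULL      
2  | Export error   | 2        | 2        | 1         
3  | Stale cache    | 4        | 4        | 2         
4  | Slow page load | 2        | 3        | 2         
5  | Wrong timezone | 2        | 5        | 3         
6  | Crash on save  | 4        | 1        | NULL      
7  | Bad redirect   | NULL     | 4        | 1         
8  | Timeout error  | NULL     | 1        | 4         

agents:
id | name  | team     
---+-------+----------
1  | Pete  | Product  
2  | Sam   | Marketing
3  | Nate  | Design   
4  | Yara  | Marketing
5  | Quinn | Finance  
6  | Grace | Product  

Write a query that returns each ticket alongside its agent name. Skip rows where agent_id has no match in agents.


INNER JOIN keeps only tickets rows whose agent_id matches an id in agents. Walk through each ticket:
  - ticket 1 (Wrong total): agent_id=5 -> matches Quinn
  - ticket 2 (Export error): agent_id=2 -> matches Sam
  - ticket 3 (Stale cache): agent_id=4 -> matches Yara
  - ticket 4 (Slow page load): agent_id=2 -> matches Sam
  - ticket 5 (Wrong timezone): agent_id=2 -> matches Sam
  - ticket 6 (Crash on save): agent_id=4 -> matches Yara
  - ticket 7 (Bad redirect): agent_id=NULL, no match -> dropped
  - ticket 8 (Timeout error): agent_id=NULL, no match -> dropped
So 2 of 8 rows are dropped.

SQL:
SELECT a.title, b.name AS agent
FROM tickets a
INNER JOIN agents b ON a.agent_id = b.id

Result:
title          | agent
---------------+------
Wrong total    | Quinn
Export error   | Sam  
Stale cache    | Yara 
Slow page load | Sam  
Wrong timezone | Sam  
Crash on save  | Yara 


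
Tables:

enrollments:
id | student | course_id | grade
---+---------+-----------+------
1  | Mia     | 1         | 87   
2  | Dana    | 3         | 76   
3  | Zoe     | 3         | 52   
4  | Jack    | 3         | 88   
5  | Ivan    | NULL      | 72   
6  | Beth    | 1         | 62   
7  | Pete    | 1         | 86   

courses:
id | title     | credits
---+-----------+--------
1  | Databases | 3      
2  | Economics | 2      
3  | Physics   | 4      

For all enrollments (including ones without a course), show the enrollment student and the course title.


LEFT JOIN keeps every row from enrollments (the left table); where course_id has no match in courses, the course columns become NULL. Walk through each enrollment:
  - enrollment 1 (Mia): course_id=1 -> matches Databases
  - enrollment 2 (Dana): course_id=3 -> matches Physics
  - enrollment 3 (Zoe): course_id=3 -> matches Physics
  - enrollment 4 (Jack): course_id=3 -> matches Physics
  - enrollment 5 (Ivan): course_id=NULL, no match -> kept with NULL
  - enrollment 6 (Beth): course_id=1 -> matches Databases
  - enrollment 7 (Pete): course_id=1 -> matches Databases
All 7 rows appear; 1 has NULL course.

SQL:
SELECT a.student, b.title AS course
FROM enrollments a
LEFT JOIN courses b ON a.course_id = b.id

Result:
student | course   
--------+----------
Mia     | Databases
Dana    | Physics  
Zoe     | Physics  
Jack    | Physics  
Ivan    | NULL     
Beth    | Databases
Pete    | Databases


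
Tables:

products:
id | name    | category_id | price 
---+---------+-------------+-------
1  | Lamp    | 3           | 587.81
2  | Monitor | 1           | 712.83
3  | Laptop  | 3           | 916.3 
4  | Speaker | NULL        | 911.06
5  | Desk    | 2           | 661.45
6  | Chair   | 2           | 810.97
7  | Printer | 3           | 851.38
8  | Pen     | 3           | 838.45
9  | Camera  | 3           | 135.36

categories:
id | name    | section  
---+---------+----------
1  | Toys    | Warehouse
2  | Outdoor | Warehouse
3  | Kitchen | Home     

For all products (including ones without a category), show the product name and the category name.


LEFT JOIN keeps every row from products (the left table); where category_id has no match in categories, the category columns become NULL. Walk through each product:
  - product 1 (Lamp): category_id=3 -> matches Kitchen
  - product 2 (Monitor): category_id=1 -> matches Toys
  - product 3 (Laptop): category_id=3 -> matches Kitchen
  - product 4 (Speaker): category_id=NULL, no match -> kept with NULL
  - product 5 (Desk): category_id=2 -> matches Outdoor
  - product 6 (Chair): category_id=2 -> matches Outdoor
  - product 7 (Printer): category_id=3 -> matches Kitchen
  - product 8 (Pen): category_id=3 -> matches Kitchen
  - product 9 (Camera): category_id=3 -> matches Kitchen
All 9 rows appear; 1 has NULL category.

SQL:
SELECT a.name, b.name AS category
FROM products a
LEFT JOIN categories b ON a.category_id = b.id

Result:
name    | category
--------+---------
Lamp    | Kitchen 
Monitor | Toys    
Laptop  | Kitchen 
Speaker | NULL    
Desk    | Outdoor 
Chair   | Outdoor 
Printer | Kitchen 
Pen     | Kitchen 
Camera  | Kitchen 


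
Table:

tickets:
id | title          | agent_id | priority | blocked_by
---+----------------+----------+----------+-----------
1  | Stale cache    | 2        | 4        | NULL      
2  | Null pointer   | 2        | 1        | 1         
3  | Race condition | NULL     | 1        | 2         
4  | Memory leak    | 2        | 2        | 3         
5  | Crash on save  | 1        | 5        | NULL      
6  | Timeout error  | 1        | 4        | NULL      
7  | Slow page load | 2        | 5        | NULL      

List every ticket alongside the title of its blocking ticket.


This is a self-join: tickets is joined to a second copy of itself, matching each row's blocked_by to another row's id. Use LEFT JOIN so rows with blocked_by=NULL are kept.
  - ticket 1 (Stale cache): blocked_by=NULL -> NULL
  - ticket 2 (Null pointer): blocked_by=1 -> Stale cache
  - ticket 3 (Race condition): blocked_by=2 -> Null pointer
  - ticket 4 (Memory leak): blocked_by=3 -> Race condition
  - ticket 5 (Crash on save): blocked_by=NULL -> NULL
  - ticket 6 (Timeout error): blocked_by=NULL -> NULL
  - ticket 7 (Slow page load): blocked_by=NULL -> NULL

SQL:
SELECT a.title AS item, b.title AS blocked_by
FROM tickets a
LEFT JOIN tickets b ON a.blocked_by = b.id

Result:
item           | blocked_by    
---------------+---------------
Stale cache    | NULL          
Null pointer   | Stale cache   
Race condition | Null pointer  
Memory leak    | Race condition
Crash on save  | NULL          
Timeout error  | NULL          
Slow page load | NULL          


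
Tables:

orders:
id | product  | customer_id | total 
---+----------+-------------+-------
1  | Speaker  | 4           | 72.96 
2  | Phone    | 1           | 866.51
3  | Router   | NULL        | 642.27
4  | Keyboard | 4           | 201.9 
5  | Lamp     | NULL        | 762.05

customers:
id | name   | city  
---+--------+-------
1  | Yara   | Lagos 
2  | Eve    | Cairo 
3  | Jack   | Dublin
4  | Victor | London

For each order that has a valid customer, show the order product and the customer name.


INNER JOIN keeps only orders rows whose customer_id matches an id in customers. Walk through each order:
  - order 1 (Speaker): customer_id=4 -> matches Victor
  - order 2 (Phone): customer_id=1 -> matches Yara
  - order 3 (Router): customer_id=NULL, no match -> dropped
  - order 4 (Keyboard): customer_id=4 -> matches Victor
  - order 5 (Lamp): customer_id=NULL, no match -> dropped
So 2 of 5 rows are dropped.

SQL:
SELECT a.product, b.name AS customer
FROM orders a
INNER JOIN customers b ON a.customer_id = b.id

Result:
product  | customer
---------+---------
Speaker  | Victor  
Phone    | Yara    
Keyboard | Victor  


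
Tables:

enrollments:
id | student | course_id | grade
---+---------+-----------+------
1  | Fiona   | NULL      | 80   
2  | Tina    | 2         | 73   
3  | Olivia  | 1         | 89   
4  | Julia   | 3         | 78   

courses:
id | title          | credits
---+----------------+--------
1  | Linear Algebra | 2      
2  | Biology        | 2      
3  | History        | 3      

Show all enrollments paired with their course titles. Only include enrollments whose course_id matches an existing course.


INNER JOIN keeps only enrollments rows whose course_id matches an id in courses. Walk through each enrollment:
  - enrollment 1 (Fiona): course_id=NULL, no match -> dropped
  - enrollment 2 (Tina): course_id=2 -> matches Biology
  - enrollment 3 (Olivia): course_id=1 -> matches Linear Algebra
  - enrollment 4 (Julia): course_id=3 -> matches History
So 1 of 4 rows is dropped.

SQL:
SELECT a.student, b.title AS course
FROM enrollments a
INNER JOIN courses b ON a.course_id = b.id

Result:
student | course        
--------+---------------
Tina    | Biology       
Olivia  | Linear Algebra
Julia   | History       


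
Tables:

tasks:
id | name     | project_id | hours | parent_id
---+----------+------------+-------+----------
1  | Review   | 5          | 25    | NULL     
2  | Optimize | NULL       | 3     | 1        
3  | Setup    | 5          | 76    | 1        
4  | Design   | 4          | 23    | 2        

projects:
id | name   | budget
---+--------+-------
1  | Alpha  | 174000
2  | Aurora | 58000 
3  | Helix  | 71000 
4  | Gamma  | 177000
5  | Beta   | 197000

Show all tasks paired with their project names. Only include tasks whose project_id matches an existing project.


INNER JOIN keeps only tasks rows whose project_id matches an id in projects. Walk through each task:
  - task 1 (Review): project_id=5 -> matches Beta
  - task 2 (Optimize): project_id=NULL, no match -> dropped
  - task 3 (Setup): project_id=5 -> matches Beta
  - task 4 (Design): project_id=4 -> matches Gamma
So 1 of 4 rows is dropped.

SQL:
SELECT a.name, b.name AS project
FROM tasks a
INNER JOIN projects b ON a.project_id = b.id

Result:
name   | project
-------+--------
Review | Beta   
Setup  | Beta   
Design | Gamma  


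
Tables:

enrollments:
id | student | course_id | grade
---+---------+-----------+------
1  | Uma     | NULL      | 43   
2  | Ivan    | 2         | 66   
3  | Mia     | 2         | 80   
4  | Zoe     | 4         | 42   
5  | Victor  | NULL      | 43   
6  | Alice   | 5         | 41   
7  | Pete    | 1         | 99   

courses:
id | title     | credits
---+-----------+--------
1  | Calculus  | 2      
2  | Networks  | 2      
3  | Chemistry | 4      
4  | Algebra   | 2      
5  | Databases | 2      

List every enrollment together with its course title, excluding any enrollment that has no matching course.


INNER JOIN keeps only enrollments rows whose course_id matches an id in courses. Walk through each enrollment:
  - enrollment 1 (Uma): course_id=NULL, no match -> dropped
  - enrollment 2 (Ivan): course_id=2 -> matches Networks
  - enrollment 3 (Mia): course_id=2 -> matches Networks
  - enrollment 4 (Zoe): course_id=4 -> matches Algebra
  - enrollment 5 (Victor): course_id=NULL, no match -> dropped
  - enrollment 6 (Alice): course_id=5 -> matches Databases
  - enrollment 7 (Pete): course_id=1 -> matches Calculus
So 2 of 7 rows are dropped.

SQL:
SELECT a.student, b.title AS course
FROM enrollments a
INNER JOIN courses b ON a.course_id = b.id

Result:
student | course   
--------+----------
Ivan    | Networks 
Mia     | Networks 
Zoe     | Algebra  
Alice   | Databases
Pete    | Calculus 


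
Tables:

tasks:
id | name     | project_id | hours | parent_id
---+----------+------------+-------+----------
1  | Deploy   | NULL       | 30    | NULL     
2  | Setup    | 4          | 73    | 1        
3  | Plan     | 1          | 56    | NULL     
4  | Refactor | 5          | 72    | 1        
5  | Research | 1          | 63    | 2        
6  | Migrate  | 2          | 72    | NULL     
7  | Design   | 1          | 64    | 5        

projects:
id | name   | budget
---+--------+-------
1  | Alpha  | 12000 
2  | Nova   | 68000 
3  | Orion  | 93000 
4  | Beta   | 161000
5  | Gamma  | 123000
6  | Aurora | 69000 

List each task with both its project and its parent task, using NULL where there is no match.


Two LEFT JOINs from the same base table tasks: one to projects via project_id, one to tasks itself via parent_id. Both are LEFT so every task is preserved.
Match against projects:
  - task 1 (Deploy): project_id=NULL, no match -> kept with NULL
  - task 2 (Setup): project_id=4 -> matches Beta
  - task 3 (Plan): project_id=1 -> matches Alpha
  - task 4 (Refactor): project_id=5 -> matches Gamma
  - task 5 (Research): project_id=1 -> matches Alpha
  - task 6 (Migrate): project_id=2 -> matches Nova
  - task 7 (Design): project_id=1 -> matches Alpha
Match against tasks (self):
  - task 1 (Deploy): parent_id=NULL -> NULL
  - task 2 (Setup): parent_id=1 -> Deploy
  - task 3 (Plan): parent_id=NULL -> NULL
  - task 4 (Refactor): parent_id=1 -> Deploy
  - task 5 (Research): parent_id=2 -> Setup
  - task 6 (Migrate): parent_id=NULL -> NULL
  - task 7 (Design): parent_id=5 -> Research

SQL:
SELECT a.name, b.name AS project, c.name AS parent
FROM tasks a
LEFT JOIN projects b ON a.project_id = b.id
LEFT JOIN tasks c ON a.parent_id = c.id

Result:
name     | project | parent  
---------+---------+---------
Deploy   | NULL    | NULL    
Setup    | Beta    | Deploy  
Plan     | Alpha   | NULL    
Refactor | Gamma   | Deploy  
Research | Alpha   | Setup   
Migrate  | Nova    | NULL    
Design   | Alpha   | Research


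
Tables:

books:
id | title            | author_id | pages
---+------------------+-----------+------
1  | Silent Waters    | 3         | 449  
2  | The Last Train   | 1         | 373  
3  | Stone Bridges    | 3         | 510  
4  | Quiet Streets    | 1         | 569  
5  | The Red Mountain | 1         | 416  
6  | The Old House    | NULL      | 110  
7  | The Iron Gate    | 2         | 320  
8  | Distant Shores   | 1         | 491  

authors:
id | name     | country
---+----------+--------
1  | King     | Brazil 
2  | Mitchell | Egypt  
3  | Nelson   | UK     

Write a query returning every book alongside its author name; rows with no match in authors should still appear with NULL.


LEFT JOIN keeps every row from books (the left table); where author_id has no match in authors, the author columns become NULL. Walk through each book:
  - book 1 (Silent Waters): author_id=3 -> matches Nelson
  - book 2 (The Last Train): author_id=1 -> matches King
  - book 3 (Stone Bridges): author_id=3 -> matches Nelson
  - book 4 (Quiet Streets): author_id=1 -> matches King
  - book 5 (The Red Mountain): author_id=1 -> matches King
  - book 6 (The Old House): author_id=NULL, no match -> kept with NULL
  - book 7 (The Iron Gate): author_id=2 -> matches Mitchell
  - book 8 (Distant Shores): author_id=1 -> matches King
All 8 rows appear; 1 has NULL author.

SQL:
SELECT a.title, b.name AS author
FROM books a
LEFT JOIN authors b ON a.author_id = b.id

Result:
title            | author  
-----------------+---------
Silent Waters    | Nelson  
The Last Train   | King    
Stone Bridges    | Nelson  
Quiet Streets    | King    
The Red Mountain | King    
The Old House    | NULL    
The Iron Gate    | Mitchell
Distant Shores   | King    


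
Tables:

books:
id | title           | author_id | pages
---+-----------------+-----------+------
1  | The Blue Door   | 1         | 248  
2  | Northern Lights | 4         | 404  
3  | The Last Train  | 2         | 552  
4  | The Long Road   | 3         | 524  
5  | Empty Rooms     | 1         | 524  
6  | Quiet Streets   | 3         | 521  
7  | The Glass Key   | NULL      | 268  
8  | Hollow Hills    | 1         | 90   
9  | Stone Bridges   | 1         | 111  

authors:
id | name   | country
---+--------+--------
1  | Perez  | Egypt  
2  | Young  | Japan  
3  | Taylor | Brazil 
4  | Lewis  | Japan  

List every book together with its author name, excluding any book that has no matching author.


INNER JOIN keeps only books rows whose author_id matches an id in authors. Walk through each book:
  - book 1 (The Blue Door): author_id=1 -> matches Perez
  - book 2 (Northern Lights): author_id=4 -> matches Lewis
  - book 3 (The Last Train): author_id=2 -> matches Young
  - book 4 (The Long Road): author_id=3 -> matches Taylor
  - book 5 (Empty Rooms): author_id=1 -> matches Perez
  - book 6 (Quiet Streets): author_id=3 -> matches Taylor
  - book 7 (The Glass Key): author_id=NULL, no match -> dropped
  - book 8 (Hollow Hills): author_id=1 -> matches Perez
  - book 9 (Stone Bridges): author_id=1 -> matches Perez
So 1 of 9 rows is dropped.

SQL:
SELECT a.title, b.name AS author
FROM books a
INNER JOIN authors b ON a.author_id = b.id

Result:
title           | author
----------------+-------
The Blue Door   | Perez 
Northern Lights | Lewis 
The Last Train  | Young 
The Long Road   | Taylor
Empty Rooms     | Perez 
Quiet Streets   | Taylor
Hollow Hills    | Perez 
Stone Bridges   | Perez 


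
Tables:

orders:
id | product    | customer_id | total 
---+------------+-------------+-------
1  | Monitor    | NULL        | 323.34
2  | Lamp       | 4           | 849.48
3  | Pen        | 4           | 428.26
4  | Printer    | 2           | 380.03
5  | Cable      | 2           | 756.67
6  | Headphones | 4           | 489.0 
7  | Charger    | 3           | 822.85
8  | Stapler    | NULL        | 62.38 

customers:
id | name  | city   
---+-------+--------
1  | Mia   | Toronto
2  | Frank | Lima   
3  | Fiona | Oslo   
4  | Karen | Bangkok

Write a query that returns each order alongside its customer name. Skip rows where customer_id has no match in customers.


INNER JOIN keeps only orders rows whose customer_id matches an id in customers. Walk through each order:
  - order 1 (Monitor): customer_id=NULL, no match -> dropped
  - order 2 (Lamp): customer_id=4 -> matches Karen
  - order 3 (Pen): customer_id=4 -> matches Karen
  - order 4 (Printer): customer_id=2 -> matches Frank
  - order 5 (Cable): customer_id=2 -> matches Frank
  - order 6 (Headphones): customer_id=4 -> matches Karen
  - order 7 (Charger): customer_id=3 -> matches Fiona
  - order 8 (Stapler): customer_id=NULL, no match -> dropped
So 2 of 8 rows are dropped.

SQL:
SELECT a.product, b.name AS customer
FROM orders a
INNER JOIN customers b ON a.customer_id = b.id

Result:
product    | customer
-----------+---------
Lamp       | Karen   
Pen        | Karen   
Printer    | Frank   
Cable      | Frank   
Headphones | Karen   
Charger    | Fiona   


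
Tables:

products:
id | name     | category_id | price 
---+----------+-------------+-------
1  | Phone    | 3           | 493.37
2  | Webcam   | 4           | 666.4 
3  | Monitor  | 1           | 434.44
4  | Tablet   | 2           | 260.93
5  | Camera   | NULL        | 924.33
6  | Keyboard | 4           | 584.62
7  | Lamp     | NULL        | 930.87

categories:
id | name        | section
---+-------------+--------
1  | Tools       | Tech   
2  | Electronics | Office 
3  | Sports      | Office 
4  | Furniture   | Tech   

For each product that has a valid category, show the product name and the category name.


INNER JOIN keeps only products rows whose category_id matches an id in categories. Walk through each product:
  - product 1 (Phone): category_id=3 -> matches Sports
  - product 2 (Webcam): category_id=4 -> matches Furniture
  - product 3 (Monitor): category_id=1 -> matches Tools
  - product 4 (Tablet): category_id=2 -> matches Electronics
  - product 5 (Camera): category_id=NULL, no match -> dropped
  - product 6 (Keyboard): category_id=4 -> matches Furniture
  - product 7 (Lamp): category_id=NULL, no match -> dropped
So 2 of 7 rows are dropped.

SQL:
SELECT a.name, b.name AS category
FROM products a
INNER JOIN categories b ON a.category_id = b.id

Result:
name     | category   
---------+------------
Phone    | Sports     
Webcam   | Furniture  
Monitor  | Tools      
Tablet   | Electronics
Keyboard | Furniture  


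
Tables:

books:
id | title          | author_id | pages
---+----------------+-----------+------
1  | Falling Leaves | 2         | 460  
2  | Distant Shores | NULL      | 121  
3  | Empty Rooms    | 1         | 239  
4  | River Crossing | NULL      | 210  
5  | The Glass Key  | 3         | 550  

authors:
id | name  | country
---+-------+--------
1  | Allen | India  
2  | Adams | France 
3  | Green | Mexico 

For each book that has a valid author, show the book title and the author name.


INNER JOIN keeps only books rows whose author_id matches an id in authors. Walk through each book:
  - book 1 (Falling Leaves): author_id=2 -> matches Adams
  - book 2 (Distant Shores): author_id=NULL, no match -> dropped
  - book 3 (Empty Rooms): author_id=1 -> matches Allen
  - book 4 (River Crossing): author_id=NULL, no match -> dropped
  - book 5 (The Glass Key): author_id=3 -> matches Green
So 2 of 5 rows are dropped.

SQL:
SELECT a.title, b.name AS author
FROM books a
INNER JOIN authors b ON a.author_id = b.id

Result:
title          | author
---------------+-------
Falling Leaves | Adams 
Empty Rooms    | Allen 
The Glass Key  | Green 
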